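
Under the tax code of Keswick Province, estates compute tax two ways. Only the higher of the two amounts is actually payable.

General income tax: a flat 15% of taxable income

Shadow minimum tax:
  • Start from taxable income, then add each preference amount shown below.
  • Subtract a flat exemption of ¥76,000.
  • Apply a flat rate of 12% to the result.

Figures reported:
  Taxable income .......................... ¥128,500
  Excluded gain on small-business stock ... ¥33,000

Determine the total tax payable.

¥19,275

Shadow minimum tax:
  Adjusted income: ¥128,500 + ¥33,000 = ¥161,500
  Less exemption ¥76,000 → base ¥85,500
  ¥85,500 × 12% = ¥10,260

General income tax:
  ¥128,500 × 15% = ¥19,275

¥19,275 > ¥10,260, so the general income tax governs.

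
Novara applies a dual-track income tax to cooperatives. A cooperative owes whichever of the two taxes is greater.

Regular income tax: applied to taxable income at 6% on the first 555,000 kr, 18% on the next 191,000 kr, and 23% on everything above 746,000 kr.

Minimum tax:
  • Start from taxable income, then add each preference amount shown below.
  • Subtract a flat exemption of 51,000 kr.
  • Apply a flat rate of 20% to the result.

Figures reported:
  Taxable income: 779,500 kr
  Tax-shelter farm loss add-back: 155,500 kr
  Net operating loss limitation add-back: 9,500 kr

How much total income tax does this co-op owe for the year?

Minimum tax:
  Adjusted income: 779,500 kr + 155,500 kr + 9,500 kr = 944,500 kr
  Less exemption 51,000 kr → base 893,500 kr
  893,500 kr × 20% = 178,700 kr

Regular income tax:
  555,000 kr × 6% = 33,300 kr
  191,000 kr × 18% = 34,380 kr
  33,500 kr × 23% = 7,705 kr
  → 75,385 kr

178,700 kr > 75,385 kr, so the minimum tax is the binding amount.

178,700 kr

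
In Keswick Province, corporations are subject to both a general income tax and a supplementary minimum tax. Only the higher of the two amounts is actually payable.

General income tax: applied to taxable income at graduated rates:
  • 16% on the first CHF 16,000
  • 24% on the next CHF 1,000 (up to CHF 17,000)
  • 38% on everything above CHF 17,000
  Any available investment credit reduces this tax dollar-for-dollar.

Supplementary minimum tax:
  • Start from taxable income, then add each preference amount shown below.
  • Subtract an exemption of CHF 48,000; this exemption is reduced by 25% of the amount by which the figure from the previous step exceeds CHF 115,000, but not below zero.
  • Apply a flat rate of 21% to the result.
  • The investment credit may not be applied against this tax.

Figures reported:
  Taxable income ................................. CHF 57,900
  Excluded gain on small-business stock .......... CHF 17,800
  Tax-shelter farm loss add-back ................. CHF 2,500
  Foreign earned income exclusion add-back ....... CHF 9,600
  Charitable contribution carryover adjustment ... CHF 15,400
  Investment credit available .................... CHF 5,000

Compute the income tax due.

CHF 13,342

General income tax:
  CHF 16,000 × 16% = CHF 2,560
  CHF 1,000 × 24% = CHF 240
  CHF 40,900 × 38% = CHF 15,542
  → CHF 18,342
  Less investment credit CHF 5,000 → CHF 13,342

Supplementary minimum tax:
  Adjusted income: CHF 57,900 + CHF 17,800 + CHF 2,500 + CHF 9,600 + CHF 15,400 = CHF 103,200
  Exemption: CHF 103,200 ≤ CHF 115,000, so full CHF 48,000 applies
  Base: CHF 103,200 − CHF 48,000 = CHF 55,200
  CHF 55,200 × 21% = CHF 11,592

CHF 13,342 > CHF 11,592, so the general income tax governs.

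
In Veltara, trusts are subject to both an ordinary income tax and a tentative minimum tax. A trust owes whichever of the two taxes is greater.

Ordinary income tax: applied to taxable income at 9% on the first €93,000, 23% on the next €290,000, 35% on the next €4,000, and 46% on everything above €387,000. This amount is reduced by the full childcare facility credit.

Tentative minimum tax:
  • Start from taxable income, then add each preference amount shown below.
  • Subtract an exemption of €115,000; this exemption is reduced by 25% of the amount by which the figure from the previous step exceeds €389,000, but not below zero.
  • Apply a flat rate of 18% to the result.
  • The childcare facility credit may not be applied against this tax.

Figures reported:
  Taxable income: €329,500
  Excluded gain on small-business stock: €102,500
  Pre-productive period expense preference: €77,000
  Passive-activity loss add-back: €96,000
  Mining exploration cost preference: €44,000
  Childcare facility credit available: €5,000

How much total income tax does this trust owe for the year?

€107,820

Tentative minimum tax:
  Adjusted income: €329,500 + €102,500 + €77,000 + €96,000 + €44,000 = €649,000
  Exemption: €115,000 − 25% × (€649,000 − €389,000) = €115,000 − €65,000 = €50,000
  Base: €649,000 − €50,000 = €599,000
  €599,000 × 18% = €107,820

Ordinary income tax:
  €93,000 × 9% = €8,370
  €236,500 × 23% = €54,395
  → €62,765
  Less childcare facility credit €5,000 → €57,765

€107,820 > €57,765, so the tentative minimum tax is the binding amount.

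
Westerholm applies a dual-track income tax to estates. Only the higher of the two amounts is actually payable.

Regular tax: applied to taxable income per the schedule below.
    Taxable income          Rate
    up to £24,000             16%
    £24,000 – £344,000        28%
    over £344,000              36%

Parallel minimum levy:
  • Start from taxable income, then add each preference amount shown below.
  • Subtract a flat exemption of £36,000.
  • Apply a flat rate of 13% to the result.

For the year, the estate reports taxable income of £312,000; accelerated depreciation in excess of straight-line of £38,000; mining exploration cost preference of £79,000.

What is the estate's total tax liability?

£84,480

Regular tax:
  £24,000 × 16% = £3,840
  £288,000 × 28% = £80,640
  → £84,480

Parallel minimum levy:
  Adjusted income: £312,000 + £38,000 + £79,000 = £429,000
  Less exemption £36,000 → base £393,000
  £393,000 × 13% = £51,090

£84,480 > £51,090, so the regular tax governs.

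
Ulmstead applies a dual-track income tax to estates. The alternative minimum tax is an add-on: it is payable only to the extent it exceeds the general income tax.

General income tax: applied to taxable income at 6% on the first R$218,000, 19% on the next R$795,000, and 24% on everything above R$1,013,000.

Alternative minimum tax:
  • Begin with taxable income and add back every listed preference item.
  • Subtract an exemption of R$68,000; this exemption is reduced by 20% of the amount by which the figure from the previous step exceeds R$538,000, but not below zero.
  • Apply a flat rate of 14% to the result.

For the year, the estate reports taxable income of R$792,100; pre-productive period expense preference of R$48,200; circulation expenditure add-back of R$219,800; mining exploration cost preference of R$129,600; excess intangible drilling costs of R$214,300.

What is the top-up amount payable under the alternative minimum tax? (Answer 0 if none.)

Alternative minimum tax:
  Adjusted income: R$792,100 + R$48,200 + R$219,800 + R$129,600 + R$214,300 = R$1,404,000
  Exemption: 20% × (R$1,404,000 − R$538,000) = R$173,200 ≥ R$68,000, so the exemption is fully phased out
  Base: R$1,404,000 − R$0 = R$1,404,000
  R$1,404,000 × 14% = R$196,560

General income tax:
  R$218,000 × 6% = R$13,080
  R$574,100 × 19% = R$109,079
  → R$122,159

Excess of alternative minimum tax over general income tax: R$196,560 − R$122,159 = R$74,401.

R$74,401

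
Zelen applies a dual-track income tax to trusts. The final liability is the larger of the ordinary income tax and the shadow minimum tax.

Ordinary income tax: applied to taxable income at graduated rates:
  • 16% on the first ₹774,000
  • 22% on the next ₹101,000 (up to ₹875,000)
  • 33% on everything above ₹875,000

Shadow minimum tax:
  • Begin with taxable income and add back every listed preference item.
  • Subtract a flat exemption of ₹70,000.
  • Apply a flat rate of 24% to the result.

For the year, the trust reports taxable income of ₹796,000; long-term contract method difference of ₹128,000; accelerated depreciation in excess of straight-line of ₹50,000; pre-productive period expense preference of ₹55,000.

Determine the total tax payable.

₹230,160

Ordinary income tax:
  ₹774,000 × 16% = ₹123,840
  ₹22,000 × 22% = ₹4,840
  → ₹128,680

Shadow minimum tax:
  Adjusted income: ₹796,000 + ₹128,000 + ₹50,000 + ₹55,000 = ₹1,029,000
  Less exemption ₹70,000 → base ₹959,000
  ₹959,000 × 24% = ₹230,160

₹230,160 > ₹128,680, so the shadow minimum tax is the binding amount.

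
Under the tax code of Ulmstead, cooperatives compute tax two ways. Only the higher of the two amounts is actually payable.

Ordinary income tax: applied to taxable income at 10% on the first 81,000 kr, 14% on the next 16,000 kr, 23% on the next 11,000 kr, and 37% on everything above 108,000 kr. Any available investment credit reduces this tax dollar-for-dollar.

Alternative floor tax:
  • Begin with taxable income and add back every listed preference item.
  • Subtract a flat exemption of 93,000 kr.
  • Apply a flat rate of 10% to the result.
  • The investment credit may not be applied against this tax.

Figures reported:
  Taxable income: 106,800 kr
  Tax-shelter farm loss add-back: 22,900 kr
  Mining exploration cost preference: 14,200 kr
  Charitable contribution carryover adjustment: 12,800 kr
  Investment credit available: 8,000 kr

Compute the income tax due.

6,370 kr

Ordinary income tax:
  81,000 kr × 10% = 8,100 kr
  16,000 kr × 14% = 2,240 kr
  9,800 kr × 23% = 2,254 kr
  → 12,594 kr
  Less investment credit 8,000 kr → 4,594 kr

Alternative floor tax:
  Adjusted income: 106,800 kr + 22,900 kr + 14,200 kr + 12,800 kr = 156,700 kr
  Less exemption 93,000 kr → base 63,700 kr
  63,700 kr × 10% = 6,370 kr

6,370 kr > 4,594 kr, so the alternative floor tax is the binding amount.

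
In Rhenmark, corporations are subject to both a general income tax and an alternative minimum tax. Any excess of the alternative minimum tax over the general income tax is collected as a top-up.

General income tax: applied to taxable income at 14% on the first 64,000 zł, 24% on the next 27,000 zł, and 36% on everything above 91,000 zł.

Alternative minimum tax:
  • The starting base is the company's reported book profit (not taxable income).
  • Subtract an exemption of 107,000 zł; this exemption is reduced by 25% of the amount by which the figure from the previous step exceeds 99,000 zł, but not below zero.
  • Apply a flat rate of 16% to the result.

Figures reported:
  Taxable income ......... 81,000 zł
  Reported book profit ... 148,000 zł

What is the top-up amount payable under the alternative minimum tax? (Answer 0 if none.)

General income tax:
  64,000 zł × 14% = 8,960 zł
  17,000 zł × 24% = 4,080 zł
  → 13,040 zł

Alternative minimum tax:
  Base (reported book profit): 148,000 zł
  Exemption: 107,000 zł − 25% × (148,000 zł − 99,000 zł) = 107,000 zł − 12,250 zł = 94,750 zł
  Base: 148,000 zł − 94,750 zł = 53,250 zł
  53,250 zł × 16% = 8,520 zł

8,520 zł ≤ 13,040 zł, so no add-on is due.

0 zł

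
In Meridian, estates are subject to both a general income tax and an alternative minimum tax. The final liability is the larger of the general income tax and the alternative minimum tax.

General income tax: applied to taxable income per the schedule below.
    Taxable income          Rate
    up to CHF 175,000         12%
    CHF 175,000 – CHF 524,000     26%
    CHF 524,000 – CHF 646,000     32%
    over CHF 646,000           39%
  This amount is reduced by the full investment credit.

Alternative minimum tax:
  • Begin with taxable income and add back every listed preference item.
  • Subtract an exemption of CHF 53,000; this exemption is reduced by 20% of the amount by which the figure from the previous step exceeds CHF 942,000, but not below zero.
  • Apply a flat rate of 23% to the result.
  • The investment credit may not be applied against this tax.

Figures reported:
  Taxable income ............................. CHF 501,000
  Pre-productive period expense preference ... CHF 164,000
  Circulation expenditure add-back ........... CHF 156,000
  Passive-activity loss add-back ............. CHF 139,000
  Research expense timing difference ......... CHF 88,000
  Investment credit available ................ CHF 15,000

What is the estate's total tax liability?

CHF 233,726

General income tax:
  CHF 175,000 × 12% = CHF 21,000
  CHF 326,000 × 26% = CHF 84,760
  → CHF 105,760
  Less investment credit CHF 15,000 → CHF 90,760

Alternative minimum tax:
  Adjusted income: CHF 501,000 + CHF 164,000 + CHF 156,000 + CHF 139,000 + CHF 88,000 = CHF 1,048,000
  Exemption: CHF 53,000 − 20% × (CHF 1,048,000 − CHF 942,000) = CHF 53,000 − CHF 21,200 = CHF 31,800
  Base: CHF 1,048,000 − CHF 31,800 = CHF 1,016,200
  CHF 1,016,200 × 23% = CHF 233,726

CHF 233,726 > CHF 90,760, so the alternative minimum tax is the binding amount.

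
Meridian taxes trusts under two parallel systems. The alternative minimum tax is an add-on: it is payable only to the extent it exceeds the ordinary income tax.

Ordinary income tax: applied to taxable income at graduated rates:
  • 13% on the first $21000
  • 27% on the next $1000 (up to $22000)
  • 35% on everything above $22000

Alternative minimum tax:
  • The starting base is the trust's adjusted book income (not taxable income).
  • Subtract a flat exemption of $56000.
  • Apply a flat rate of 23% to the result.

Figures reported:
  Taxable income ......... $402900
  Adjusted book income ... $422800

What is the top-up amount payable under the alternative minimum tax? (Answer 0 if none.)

Ordinary income tax:
  $21000 × 13% = $2730
  $1000 × 27% = $270
  $380900 × 35% = $133315
  → $136315

Alternative minimum tax:
  Base (adjusted book income): $422800
  Less exemption $56000 → base $366800
  $366800 × 23% = $84364

$84364 ≤ $136315, so no add-on is due.

$0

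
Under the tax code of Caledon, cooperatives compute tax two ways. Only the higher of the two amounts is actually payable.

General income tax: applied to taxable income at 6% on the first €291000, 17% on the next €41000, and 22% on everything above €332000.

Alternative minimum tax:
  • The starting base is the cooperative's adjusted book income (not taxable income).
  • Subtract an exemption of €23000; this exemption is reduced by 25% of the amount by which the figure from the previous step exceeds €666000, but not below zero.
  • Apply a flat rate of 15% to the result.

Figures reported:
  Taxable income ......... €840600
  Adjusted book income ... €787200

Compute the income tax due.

€136322

Alternative minimum tax:
  Base (adjusted book income): €787200
  Exemption: 25% × (€787200 − €666000) = €30300 ≥ €23000, so the exemption is fully phased out
  Base: €787200 − €0 = €787200
  €787200 × 15% = €118080

General income tax:
  €291000 × 6% = €17460
  €41000 × 17% = €6970
  €508600 × 22% = €111892
  → €136322

€136322 > €118080, so the general income tax governs.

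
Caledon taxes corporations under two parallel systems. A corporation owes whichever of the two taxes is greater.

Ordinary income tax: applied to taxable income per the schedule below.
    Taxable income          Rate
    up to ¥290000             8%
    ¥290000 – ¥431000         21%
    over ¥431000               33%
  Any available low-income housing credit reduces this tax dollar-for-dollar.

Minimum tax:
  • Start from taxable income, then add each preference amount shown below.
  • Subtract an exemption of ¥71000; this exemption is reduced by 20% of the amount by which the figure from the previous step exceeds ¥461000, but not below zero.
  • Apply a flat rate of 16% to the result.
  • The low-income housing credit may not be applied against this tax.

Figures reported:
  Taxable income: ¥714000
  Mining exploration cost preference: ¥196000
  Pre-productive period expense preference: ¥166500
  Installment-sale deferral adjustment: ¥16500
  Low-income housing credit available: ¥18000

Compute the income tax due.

Ordinary income tax:
  ¥290000 × 8% = ¥23200
  ¥141000 × 21% = ¥29610
  ¥283000 × 33% = ¥93390
  → ¥146200
  Less low-income housing credit ¥18000 → ¥128200

Minimum tax:
  Adjusted income: ¥714000 + ¥196000 + ¥166500 + ¥16500 = ¥1093000
  Exemption: 20% × (¥1093000 − ¥461000) = ¥126400 ≥ ¥71000, so the exemption is fully phased out
  Base: ¥1093000 − ¥0 = ¥1093000
  ¥1093000 × 16% = ¥174880

¥174880 > ¥128200, so the minimum tax is the binding amount.

¥174880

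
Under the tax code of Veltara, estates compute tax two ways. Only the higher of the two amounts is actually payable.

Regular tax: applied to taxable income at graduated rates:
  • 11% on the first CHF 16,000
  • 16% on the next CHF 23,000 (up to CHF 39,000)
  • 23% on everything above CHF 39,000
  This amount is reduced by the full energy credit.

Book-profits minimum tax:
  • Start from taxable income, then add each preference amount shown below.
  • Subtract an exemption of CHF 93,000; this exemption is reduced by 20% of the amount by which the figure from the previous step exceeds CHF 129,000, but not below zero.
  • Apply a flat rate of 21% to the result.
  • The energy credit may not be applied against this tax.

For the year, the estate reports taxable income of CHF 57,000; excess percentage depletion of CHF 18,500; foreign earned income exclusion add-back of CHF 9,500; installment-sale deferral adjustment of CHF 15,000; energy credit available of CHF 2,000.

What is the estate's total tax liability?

Book-profits minimum tax:
  Adjusted income: CHF 57,000 + CHF 18,500 + CHF 9,500 + CHF 15,000 = CHF 100,000
  Exemption: CHF 100,000 ≤ CHF 129,000, so full CHF 93,000 applies
  Base: CHF 100,000 − CHF 93,000 = CHF 7,000
  CHF 7,000 × 21% = CHF 1,470

Regular tax:
  CHF 16,000 × 11% = CHF 1,760
  CHF 23,000 × 16% = CHF 3,680
  CHF 18,000 × 23% = CHF 4,140
  → CHF 9,580
  Less energy credit CHF 2,000 → CHF 7,580

CHF 7,580 > CHF 1,470, so the regular tax governs.

CHF 7,580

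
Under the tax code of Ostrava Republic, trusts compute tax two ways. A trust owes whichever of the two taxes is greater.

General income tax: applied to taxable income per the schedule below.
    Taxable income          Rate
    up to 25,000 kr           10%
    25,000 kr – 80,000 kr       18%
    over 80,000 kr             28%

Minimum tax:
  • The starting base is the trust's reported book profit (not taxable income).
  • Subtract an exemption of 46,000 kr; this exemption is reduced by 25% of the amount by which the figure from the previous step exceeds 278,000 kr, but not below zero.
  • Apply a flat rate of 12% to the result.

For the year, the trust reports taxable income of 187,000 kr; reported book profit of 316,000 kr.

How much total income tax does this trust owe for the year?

General income tax:
  25,000 kr × 10% = 2,500 kr
  55,000 kr × 18% = 9,900 kr
  107,000 kr × 28% = 29,960 kr
  → 42,360 kr

Minimum tax:
  Base (reported book profit): 316,000 kr
  Exemption: 46,000 kr − 25% × (316,000 kr − 278,000 kr) = 46,000 kr − 9,500 kr = 36,500 kr
  Base: 316,000 kr − 36,500 kr = 279,500 kr
  279,500 kr × 12% = 33,540 kr

42,360 kr > 33,540 kr, so the general income tax governs.

42,360 kr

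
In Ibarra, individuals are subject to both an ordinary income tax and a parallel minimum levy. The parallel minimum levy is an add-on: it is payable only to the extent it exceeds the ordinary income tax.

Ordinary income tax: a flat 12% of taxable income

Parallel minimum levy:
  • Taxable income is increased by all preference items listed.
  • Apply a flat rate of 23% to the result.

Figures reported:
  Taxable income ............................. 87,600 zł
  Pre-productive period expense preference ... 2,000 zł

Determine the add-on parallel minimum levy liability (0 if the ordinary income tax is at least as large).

10,096 zł

Ordinary income tax:
  87,600 zł × 12% = 10,512 zł

Parallel minimum levy:
  Adjusted income: 87,600 zł + 2,000 zł = 89,600 zł
  89,600 zł × 23% = 20,608 zł

Excess of parallel minimum levy over ordinary income tax: 20,608 zł − 10,512 zł = 10,096 zł.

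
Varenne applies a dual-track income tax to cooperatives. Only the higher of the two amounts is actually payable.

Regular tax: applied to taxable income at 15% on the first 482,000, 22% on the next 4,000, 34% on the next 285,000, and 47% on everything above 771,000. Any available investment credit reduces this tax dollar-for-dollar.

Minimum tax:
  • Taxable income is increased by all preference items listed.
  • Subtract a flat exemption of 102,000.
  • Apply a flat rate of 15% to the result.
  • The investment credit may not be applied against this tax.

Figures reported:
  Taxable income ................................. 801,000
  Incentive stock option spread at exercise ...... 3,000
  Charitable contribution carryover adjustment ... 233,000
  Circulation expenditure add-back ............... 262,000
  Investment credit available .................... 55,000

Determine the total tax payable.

Regular tax:
  482,000 × 15% = 72,300
  4,000 × 22% = 880
  285,000 × 34% = 96,900
  30,000 × 47% = 14,100
  → 184,180
  Less investment credit 55,000 → 129,180

Minimum tax:
  Adjusted income: 801,000 + 3,000 + 233,000 + 262,000 = 1,299,000
  Less exemption 102,000 → base 1,197,000
  1,197,000 × 15% = 179,550

179,550 > 129,180, so the minimum tax is the binding amount.

179,550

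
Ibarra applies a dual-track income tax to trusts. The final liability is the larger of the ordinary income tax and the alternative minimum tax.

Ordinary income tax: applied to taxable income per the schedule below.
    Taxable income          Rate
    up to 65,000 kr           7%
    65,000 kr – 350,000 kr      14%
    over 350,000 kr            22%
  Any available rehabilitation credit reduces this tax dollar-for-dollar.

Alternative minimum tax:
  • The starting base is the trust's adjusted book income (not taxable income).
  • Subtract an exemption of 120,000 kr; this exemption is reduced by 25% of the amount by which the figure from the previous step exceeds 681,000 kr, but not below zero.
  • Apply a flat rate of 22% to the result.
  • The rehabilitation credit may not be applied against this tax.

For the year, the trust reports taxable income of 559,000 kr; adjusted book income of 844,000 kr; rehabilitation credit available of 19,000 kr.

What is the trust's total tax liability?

168,245 kr

Alternative minimum tax:
  Base (adjusted book income): 844,000 kr
  Exemption: 120,000 kr − 25% × (844,000 kr − 681,000 kr) = 120,000 kr − 40,750 kr = 79,250 kr
  Base: 844,000 kr − 79,250 kr = 764,750 kr
  764,750 kr × 22% = 168,245 kr

Ordinary income tax:
  65,000 kr × 7% = 4,550 kr
  285,000 kr × 14% = 39,900 kr
  209,000 kr × 22% = 45,980 kr
  → 90,430 kr
  Less rehabilitation credit 19,000 kr → 71,430 kr

168,245 kr > 71,430 kr, so the alternative minimum tax is the binding amount.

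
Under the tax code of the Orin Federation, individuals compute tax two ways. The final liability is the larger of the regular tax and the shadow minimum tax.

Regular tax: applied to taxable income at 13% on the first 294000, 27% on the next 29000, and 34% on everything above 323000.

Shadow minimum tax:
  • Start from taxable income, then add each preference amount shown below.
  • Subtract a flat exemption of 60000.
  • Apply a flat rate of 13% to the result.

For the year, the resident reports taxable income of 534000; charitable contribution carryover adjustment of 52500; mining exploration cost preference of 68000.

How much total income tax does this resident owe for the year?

117790

Shadow minimum tax:
  Adjusted income: 534000 + 52500 + 68000 = 654500
  Less exemption 60000 → base 594500
  594500 × 13% = 77285

Regular tax:
  294000 × 13% = 38220
  29000 × 27% = 7830
  211000 × 34% = 71740
  → 117790

117790 > 77285, so the regular tax governs.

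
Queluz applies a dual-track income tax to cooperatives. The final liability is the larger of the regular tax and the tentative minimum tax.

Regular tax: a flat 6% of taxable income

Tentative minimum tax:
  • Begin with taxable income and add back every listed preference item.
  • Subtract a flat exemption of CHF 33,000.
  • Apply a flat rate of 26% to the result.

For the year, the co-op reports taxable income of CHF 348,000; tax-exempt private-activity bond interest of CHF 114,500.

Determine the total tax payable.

CHF 111,670

Tentative minimum tax:
  Adjusted income: CHF 348,000 + CHF 114,500 = CHF 462,500
  Less exemption CHF 33,000 → base CHF 429,500
  CHF 429,500 × 26% = CHF 111,670

Regular tax:
  CHF 348,000 × 6% = CHF 20,880

CHF 111,670 > CHF 20,880, so the tentative minimum tax is the binding amount.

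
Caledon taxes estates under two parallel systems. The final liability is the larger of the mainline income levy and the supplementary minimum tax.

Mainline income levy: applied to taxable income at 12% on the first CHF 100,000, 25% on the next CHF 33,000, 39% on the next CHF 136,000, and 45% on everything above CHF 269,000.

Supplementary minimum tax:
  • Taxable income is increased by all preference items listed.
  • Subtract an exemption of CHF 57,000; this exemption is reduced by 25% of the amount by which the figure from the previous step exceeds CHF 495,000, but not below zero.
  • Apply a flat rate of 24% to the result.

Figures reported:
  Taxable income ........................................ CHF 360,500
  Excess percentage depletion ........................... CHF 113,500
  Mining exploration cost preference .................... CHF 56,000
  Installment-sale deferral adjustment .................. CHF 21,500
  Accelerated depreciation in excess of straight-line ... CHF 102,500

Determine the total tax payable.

Supplementary minimum tax:
  Adjusted income: CHF 360,500 + CHF 113,500 + CHF 56,000 + CHF 21,500 + CHF 102,500 = CHF 654,000
  Exemption: CHF 57,000 − 25% × (CHF 654,000 − CHF 495,000) = CHF 57,000 − CHF 39,750 = CHF 17,250
  Base: CHF 654,000 − CHF 17,250 = CHF 636,750
  CHF 636,750 × 24% = CHF 152,820

Mainline income levy:
  CHF 100,000 × 12% = CHF 12,000
  CHF 33,000 × 25% = CHF 8,250
  CHF 136,000 × 39% = CHF 53,040
  CHF 91,500 × 45% = CHF 41,175
  → CHF 114,465

CHF 152,820 > CHF 114,465, so the supplementary minimum tax is the binding amount.

CHF 152,820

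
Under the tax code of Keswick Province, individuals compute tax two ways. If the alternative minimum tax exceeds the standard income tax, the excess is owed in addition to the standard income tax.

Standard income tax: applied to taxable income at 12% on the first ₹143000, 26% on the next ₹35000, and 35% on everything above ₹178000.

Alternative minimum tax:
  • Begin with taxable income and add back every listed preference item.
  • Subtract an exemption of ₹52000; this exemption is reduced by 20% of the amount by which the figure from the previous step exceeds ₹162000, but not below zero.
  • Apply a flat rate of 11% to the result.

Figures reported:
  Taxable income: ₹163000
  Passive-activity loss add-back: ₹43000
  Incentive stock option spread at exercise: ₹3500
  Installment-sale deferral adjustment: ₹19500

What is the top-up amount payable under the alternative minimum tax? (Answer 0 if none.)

₹0

Standard income tax:
  ₹143000 × 12% = ₹17160
  ₹20000 × 26% = ₹5200
  → ₹22360

Alternative minimum tax:
  Adjusted income: ₹163000 + ₹43000 + ₹3500 + ₹19500 = ₹229000
  Exemption: ₹52000 − 20% × (₹229000 − ₹162000) = ₹52000 − ₹13400 = ₹38600
  Base: ₹229000 − ₹38600 = ₹190400
  ₹190400 × 11% = ₹20944

₹20944 ≤ ₹22360, so no add-on is due.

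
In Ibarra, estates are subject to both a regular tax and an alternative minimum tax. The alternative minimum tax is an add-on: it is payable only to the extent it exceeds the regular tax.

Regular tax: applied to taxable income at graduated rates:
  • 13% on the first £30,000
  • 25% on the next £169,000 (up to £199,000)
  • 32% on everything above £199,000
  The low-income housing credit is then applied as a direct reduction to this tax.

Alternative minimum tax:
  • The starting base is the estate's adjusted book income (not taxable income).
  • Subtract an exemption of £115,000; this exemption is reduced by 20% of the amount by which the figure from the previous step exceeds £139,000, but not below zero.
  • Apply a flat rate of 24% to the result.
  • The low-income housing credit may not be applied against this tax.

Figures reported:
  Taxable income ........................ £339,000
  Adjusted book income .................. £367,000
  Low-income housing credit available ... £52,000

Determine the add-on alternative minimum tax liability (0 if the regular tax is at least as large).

Regular tax:
  £30,000 × 13% = £3,900
  £169,000 × 25% = £42,250
  £140,000 × 32% = £44,800
  → £90,950
  Less low-income housing credit £52,000 → £38,950

Alternative minimum tax:
  Base (adjusted book income): £367,000
  Exemption: £115,000 − 20% × (£367,000 − £139,000) = £115,000 − £45,600 = £69,400
  Base: £367,000 − £69,400 = £297,600
  £297,600 × 24% = £71,424

Excess of alternative minimum tax over regular tax: £71,424 − £38,950 = £32,474.

£32,474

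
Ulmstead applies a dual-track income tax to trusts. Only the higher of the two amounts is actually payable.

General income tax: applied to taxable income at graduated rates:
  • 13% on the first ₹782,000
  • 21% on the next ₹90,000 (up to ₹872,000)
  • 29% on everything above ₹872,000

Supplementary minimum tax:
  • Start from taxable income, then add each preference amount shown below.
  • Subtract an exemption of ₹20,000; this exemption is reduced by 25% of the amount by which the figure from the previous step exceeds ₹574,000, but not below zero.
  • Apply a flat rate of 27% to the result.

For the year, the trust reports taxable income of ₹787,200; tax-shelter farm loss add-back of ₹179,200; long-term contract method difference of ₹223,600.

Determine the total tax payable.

General income tax:
  ₹782,000 × 13% = ₹101,660
  ₹5,200 × 21% = ₹1,092
  → ₹102,752

Supplementary minimum tax:
  Adjusted income: ₹787,200 + ₹179,200 + ₹223,600 = ₹1,190,000
  Exemption: 25% × (₹1,190,000 − ₹574,000) = ₹154,000 ≥ ₹20,000, so the exemption is fully phased out
  Base: ₹1,190,000 − ₹0 = ₹1,190,000
  ₹1,190,000 × 27% = ₹321,300

₹321,300 > ₹102,752, so the supplementary minimum tax is the binding amount.

₹321,300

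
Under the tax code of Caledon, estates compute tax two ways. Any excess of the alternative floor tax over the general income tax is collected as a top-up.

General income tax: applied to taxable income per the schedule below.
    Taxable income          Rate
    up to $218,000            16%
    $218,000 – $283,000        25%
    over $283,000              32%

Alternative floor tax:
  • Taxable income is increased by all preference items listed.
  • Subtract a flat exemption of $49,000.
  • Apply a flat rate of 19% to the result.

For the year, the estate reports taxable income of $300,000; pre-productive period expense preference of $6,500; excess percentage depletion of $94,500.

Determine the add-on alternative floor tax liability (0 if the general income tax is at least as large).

$10,310

General income tax:
  $218,000 × 16% = $34,880
  $65,000 × 25% = $16,250
  $17,000 × 32% = $5,440
  → $56,570

Alternative floor tax:
  Adjusted income: $300,000 + $6,500 + $94,500 = $401,000
  Less exemption $49,000 → base $352,000
  $352,000 × 19% = $66,880

Excess of alternative floor tax over general income tax: $66,880 − $56,570 = $10,310.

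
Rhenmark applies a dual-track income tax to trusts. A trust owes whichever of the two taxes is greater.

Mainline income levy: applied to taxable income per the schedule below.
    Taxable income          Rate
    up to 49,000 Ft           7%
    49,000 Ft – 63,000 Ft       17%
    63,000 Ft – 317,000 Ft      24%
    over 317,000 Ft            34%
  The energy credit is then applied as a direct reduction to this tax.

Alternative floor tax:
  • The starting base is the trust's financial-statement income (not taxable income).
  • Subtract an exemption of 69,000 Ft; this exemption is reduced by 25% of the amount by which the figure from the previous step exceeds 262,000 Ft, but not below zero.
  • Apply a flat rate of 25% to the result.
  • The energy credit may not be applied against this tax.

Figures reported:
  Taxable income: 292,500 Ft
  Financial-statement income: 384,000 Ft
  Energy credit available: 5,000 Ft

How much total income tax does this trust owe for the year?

86,375 Ft

Alternative floor tax:
  Base (financial-statement income): 384,000 Ft
  Exemption: 69,000 Ft − 25% × (384,000 Ft − 262,000 Ft) = 69,000 Ft − 30,500 Ft = 38,500 Ft
  Base: 384,000 Ft − 38,500 Ft = 345,500 Ft
  345,500 Ft × 25% = 86,375 Ft

Mainline income levy:
  49,000 Ft × 7% = 3,430 Ft
  14,000 Ft × 17% = 2,380 Ft
  229,500 Ft × 24% = 55,080 Ft
  → 60,890 Ft
  Less energy credit 5,000 Ft → 55,890 Ft

86,375 Ft > 55,890 Ft, so the alternative floor tax is the binding amount.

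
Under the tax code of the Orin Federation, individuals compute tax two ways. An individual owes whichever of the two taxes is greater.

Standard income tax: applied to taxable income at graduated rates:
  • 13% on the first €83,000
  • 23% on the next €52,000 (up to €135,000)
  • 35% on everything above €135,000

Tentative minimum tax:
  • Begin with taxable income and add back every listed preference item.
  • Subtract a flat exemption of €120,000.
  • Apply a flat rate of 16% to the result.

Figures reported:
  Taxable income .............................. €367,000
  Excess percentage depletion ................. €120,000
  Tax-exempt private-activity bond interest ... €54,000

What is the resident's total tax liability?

€103,950

Tentative minimum tax:
  Adjusted income: €367,000 + €120,000 + €54,000 = €541,000
  Less exemption €120,000 → base €421,000
  €421,000 × 16% = €67,360

Standard income tax:
  €83,000 × 13% = €10,790
  €52,000 × 23% = €11,960
  €232,000 × 35% = €81,200
  → €103,950

€103,950 > €67,360, so the standard income tax governs.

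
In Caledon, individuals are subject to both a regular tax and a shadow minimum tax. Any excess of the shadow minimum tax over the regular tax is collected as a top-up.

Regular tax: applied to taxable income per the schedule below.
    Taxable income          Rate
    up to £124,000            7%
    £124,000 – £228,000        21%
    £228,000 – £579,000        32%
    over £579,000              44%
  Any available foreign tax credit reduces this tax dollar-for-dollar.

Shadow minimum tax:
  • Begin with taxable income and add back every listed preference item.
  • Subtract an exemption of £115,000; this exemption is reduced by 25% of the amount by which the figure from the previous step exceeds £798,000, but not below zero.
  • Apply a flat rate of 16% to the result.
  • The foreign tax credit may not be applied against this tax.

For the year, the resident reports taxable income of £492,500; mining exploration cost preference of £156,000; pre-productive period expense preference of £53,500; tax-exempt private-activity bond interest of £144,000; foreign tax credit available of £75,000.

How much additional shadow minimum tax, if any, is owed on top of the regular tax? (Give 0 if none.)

£78,720

Shadow minimum tax:
  Adjusted income: £492,500 + £156,000 + £53,500 + £144,000 = £846,000
  Exemption: £115,000 − 25% × (£846,000 − £798,000) = £115,000 − £12,000 = £103,000
  Base: £846,000 − £103,000 = £743,000
  £743,000 × 16% = £118,880

Regular tax:
  £124,000 × 7% = £8,680
  £104,000 × 21% = £21,840
  £264,500 × 32% = £84,640
  → £115,160
  Less foreign tax credit £75,000 → £40,160

Excess of shadow minimum tax over regular tax: £118,880 − £40,160 = £78,720.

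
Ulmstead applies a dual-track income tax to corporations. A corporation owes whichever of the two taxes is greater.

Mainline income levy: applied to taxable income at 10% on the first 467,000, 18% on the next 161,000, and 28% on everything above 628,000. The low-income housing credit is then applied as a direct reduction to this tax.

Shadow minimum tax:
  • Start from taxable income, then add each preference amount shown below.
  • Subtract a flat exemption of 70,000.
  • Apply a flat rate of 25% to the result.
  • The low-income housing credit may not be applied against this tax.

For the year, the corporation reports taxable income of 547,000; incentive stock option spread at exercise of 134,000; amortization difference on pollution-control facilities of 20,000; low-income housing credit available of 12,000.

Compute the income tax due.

157,750

Shadow minimum tax:
  Adjusted income: 547,000 + 134,000 + 20,000 = 701,000
  Less exemption 70,000 → base 631,000
  631,000 × 25% = 157,750

Mainline income levy:
  467,000 × 10% = 46,700
  80,000 × 18% = 14,400
  → 61,100
  Less low-income housing credit 12,000 → 49,100

157,750 > 49,100, so the shadow minimum tax is the binding amount.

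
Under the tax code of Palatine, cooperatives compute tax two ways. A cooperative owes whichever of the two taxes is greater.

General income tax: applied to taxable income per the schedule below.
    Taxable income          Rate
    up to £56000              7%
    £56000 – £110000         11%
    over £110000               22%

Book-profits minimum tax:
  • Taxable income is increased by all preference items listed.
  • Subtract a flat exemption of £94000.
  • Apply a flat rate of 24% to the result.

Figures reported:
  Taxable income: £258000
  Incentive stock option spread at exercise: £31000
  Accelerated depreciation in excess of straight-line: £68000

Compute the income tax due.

£63120

General income tax:
  £56000 × 7% = £3920
  £54000 × 11% = £5940
  £148000 × 22% = £32560
  → £42420

Book-profits minimum tax:
  Adjusted income: £258000 + £31000 + £68000 = £357000
  Less exemption £94000 → base £263000
  £263000 × 24% = £63120

£63120 > £42420, so the book-profits minimum tax is the binding amount.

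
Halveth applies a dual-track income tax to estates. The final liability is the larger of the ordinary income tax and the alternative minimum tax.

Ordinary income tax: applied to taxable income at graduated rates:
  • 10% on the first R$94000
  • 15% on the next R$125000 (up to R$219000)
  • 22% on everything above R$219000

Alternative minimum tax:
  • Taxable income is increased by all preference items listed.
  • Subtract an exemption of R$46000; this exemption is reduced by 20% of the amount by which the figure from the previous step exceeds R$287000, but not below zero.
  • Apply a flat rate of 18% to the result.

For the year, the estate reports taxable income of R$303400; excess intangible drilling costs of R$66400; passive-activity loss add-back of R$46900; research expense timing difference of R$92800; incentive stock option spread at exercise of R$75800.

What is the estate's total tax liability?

Alternative minimum tax:
  Adjusted income: R$303400 + R$66400 + R$46900 + R$92800 + R$75800 = R$585300
  Exemption: 20% × (R$585300 − R$287000) = R$59660 ≥ R$46000, so the exemption is fully phased out
  Base: R$585300 − R$0 = R$585300
  R$585300 × 18% = R$105354

Ordinary income tax:
  R$94000 × 10% = R$9400
  R$125000 × 15% = R$18750
  R$84400 × 22% = R$18568
  → R$46718

R$105354 > R$46718, so the alternative minimum tax is the binding amount.

R$105354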